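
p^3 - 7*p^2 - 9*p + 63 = (p - 7)*(p - 3)*(p + 3)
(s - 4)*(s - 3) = s^2 - 7*s + 12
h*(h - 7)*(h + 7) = h^3 - 49*h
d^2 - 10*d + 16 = (d - 8)*(d - 2)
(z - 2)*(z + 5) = z^2 + 3*z - 10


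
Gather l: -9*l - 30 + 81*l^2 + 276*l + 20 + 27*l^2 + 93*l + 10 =108*l^2 + 360*l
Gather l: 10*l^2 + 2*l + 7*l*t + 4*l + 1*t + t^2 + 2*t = 10*l^2 + l*(7*t + 6) + t^2 + 3*t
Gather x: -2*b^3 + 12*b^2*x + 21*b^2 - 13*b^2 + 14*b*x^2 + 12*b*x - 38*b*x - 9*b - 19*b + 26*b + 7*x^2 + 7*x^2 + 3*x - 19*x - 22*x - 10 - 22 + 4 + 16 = -2*b^3 + 8*b^2 - 2*b + x^2*(14*b + 14) + x*(12*b^2 - 26*b - 38) - 12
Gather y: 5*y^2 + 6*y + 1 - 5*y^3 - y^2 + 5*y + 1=-5*y^3 + 4*y^2 + 11*y + 2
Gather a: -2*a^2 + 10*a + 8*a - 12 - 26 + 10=-2*a^2 + 18*a - 28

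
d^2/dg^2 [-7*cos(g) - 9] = 7*cos(g)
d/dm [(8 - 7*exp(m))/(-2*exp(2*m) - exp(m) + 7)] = (-(4*exp(m) + 1)*(7*exp(m) - 8) + 14*exp(2*m) + 7*exp(m) - 49)*exp(m)/(2*exp(2*m) + exp(m) - 7)^2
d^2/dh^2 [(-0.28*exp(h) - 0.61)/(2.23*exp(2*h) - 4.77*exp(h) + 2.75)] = (-1.392412*exp(4*h) - 15.112264*exp(3*h) + 29.768493*exp(2*h) - 2.58886899999999*exp(h) - 10.119175)*exp(h)/(11.089567*exp(6*h) - 71.162199*exp(5*h) + 193.243326*exp(4*h) - 284.043483*exp(3*h) + 238.30455*exp(2*h) - 108.219375*exp(h) + 20.796875)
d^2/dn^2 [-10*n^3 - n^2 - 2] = -60*n - 2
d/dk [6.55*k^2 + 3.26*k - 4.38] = 13.1*k + 3.26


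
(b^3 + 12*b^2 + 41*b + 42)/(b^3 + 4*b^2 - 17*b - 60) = (b^2 + 9*b + 14)/(b^2 + b - 20)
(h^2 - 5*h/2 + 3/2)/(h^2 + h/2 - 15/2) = (2*h^2 - 5*h + 3)/(2*h^2 + h - 15)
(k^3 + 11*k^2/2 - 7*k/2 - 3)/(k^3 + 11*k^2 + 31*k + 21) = (2*k^3 + 11*k^2 - 7*k - 6)/(2*(k^3 + 11*k^2 + 31*k + 21))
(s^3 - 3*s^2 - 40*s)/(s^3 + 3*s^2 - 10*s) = (s - 8)/(s - 2)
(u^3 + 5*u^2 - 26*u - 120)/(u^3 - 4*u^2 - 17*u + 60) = (u + 6)/(u - 3)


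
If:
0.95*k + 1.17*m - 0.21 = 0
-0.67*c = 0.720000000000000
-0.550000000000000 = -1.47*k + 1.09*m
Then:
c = -1.07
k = 0.32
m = -0.08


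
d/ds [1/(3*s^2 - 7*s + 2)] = (7 - 6*s)/(3*s^2 - 7*s + 2)^2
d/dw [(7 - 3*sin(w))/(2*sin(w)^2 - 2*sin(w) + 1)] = (6*sin(w)^2 - 28*sin(w) + 11)*cos(w)/(-2*sin(w) - cos(2*w) + 2)^2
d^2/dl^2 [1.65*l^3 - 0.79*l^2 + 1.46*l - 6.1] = 9.9*l - 1.58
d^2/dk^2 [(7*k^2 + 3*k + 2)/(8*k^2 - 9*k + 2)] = 8*(174*k^3 + 12*k^2 - 144*k + 53)/(512*k^6 - 1728*k^5 + 2328*k^4 - 1593*k^3 + 582*k^2 - 108*k + 8)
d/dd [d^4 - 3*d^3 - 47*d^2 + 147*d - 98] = 4*d^3 - 9*d^2 - 94*d + 147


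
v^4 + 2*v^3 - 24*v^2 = v^2*(v - 4)*(v + 6)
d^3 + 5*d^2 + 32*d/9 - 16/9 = (d - 1/3)*(d + 4/3)*(d + 4)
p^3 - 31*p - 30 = (p - 6)*(p + 1)*(p + 5)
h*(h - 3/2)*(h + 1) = h^3 - h^2/2 - 3*h/2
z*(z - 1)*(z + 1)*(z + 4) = z^4 + 4*z^3 - z^2 - 4*z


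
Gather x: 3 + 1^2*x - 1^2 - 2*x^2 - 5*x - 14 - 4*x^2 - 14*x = -6*x^2 - 18*x - 12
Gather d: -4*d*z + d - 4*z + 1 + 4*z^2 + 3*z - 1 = d*(1 - 4*z) + 4*z^2 - z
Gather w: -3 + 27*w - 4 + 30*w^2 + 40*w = 30*w^2 + 67*w - 7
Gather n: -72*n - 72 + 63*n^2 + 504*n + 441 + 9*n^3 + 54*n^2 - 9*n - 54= 9*n^3 + 117*n^2 + 423*n + 315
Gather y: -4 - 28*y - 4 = -28*y - 8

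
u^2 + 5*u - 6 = (u - 1)*(u + 6)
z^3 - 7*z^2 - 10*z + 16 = (z - 8)*(z - 1)*(z + 2)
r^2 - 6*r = r*(r - 6)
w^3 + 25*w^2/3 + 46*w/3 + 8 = (w + 1)*(w + 4/3)*(w + 6)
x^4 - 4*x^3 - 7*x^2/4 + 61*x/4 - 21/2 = (x - 7/2)*(x - 3/2)*(x - 1)*(x + 2)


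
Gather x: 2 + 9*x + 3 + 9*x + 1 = 18*x + 6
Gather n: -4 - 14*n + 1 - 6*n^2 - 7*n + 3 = -6*n^2 - 21*n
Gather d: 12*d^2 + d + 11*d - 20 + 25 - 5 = 12*d^2 + 12*d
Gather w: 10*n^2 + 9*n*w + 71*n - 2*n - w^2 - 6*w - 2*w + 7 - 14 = 10*n^2 + 69*n - w^2 + w*(9*n - 8) - 7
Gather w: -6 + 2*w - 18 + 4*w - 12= 6*w - 36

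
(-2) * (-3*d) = 6*d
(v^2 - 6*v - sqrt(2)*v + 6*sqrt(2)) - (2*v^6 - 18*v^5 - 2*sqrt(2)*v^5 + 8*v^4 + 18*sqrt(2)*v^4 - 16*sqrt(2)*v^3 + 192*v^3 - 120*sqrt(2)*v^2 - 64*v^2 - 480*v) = -2*v^6 + 2*sqrt(2)*v^5 + 18*v^5 - 18*sqrt(2)*v^4 - 8*v^4 - 192*v^3 + 16*sqrt(2)*v^3 + 65*v^2 + 120*sqrt(2)*v^2 - sqrt(2)*v + 474*v + 6*sqrt(2)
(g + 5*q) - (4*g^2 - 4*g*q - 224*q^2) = -4*g^2 + 4*g*q + g + 224*q^2 + 5*q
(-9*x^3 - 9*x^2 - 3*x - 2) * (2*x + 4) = -18*x^4 - 54*x^3 - 42*x^2 - 16*x - 8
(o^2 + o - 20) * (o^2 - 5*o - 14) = o^4 - 4*o^3 - 39*o^2 + 86*o + 280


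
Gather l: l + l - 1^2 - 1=2*l - 2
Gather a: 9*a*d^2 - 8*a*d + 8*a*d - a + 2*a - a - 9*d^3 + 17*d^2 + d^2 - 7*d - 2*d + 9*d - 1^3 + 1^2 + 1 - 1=9*a*d^2 - 9*d^3 + 18*d^2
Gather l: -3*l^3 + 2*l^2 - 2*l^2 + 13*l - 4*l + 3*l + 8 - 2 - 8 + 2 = -3*l^3 + 12*l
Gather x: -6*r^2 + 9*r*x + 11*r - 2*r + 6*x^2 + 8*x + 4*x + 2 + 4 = -6*r^2 + 9*r + 6*x^2 + x*(9*r + 12) + 6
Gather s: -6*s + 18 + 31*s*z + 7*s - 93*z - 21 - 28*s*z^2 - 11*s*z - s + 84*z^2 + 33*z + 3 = s*(-28*z^2 + 20*z) + 84*z^2 - 60*z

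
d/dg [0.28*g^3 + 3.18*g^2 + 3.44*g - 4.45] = 0.84*g^2 + 6.36*g + 3.44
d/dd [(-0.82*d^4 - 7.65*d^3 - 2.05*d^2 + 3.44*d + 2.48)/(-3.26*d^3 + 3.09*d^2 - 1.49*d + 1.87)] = (2.6732*d^6 - 5.06759999999998*d^5 - 26.6561*d^4 + 39.0922*d^3 - 26.2372*d^2 - 22.9934*d + 10.128)/(10.6276*d^6 - 20.1468*d^5 + 19.2629*d^4 - 21.4006*d^3 + 13.7767*d^2 - 5.5726*d + 3.4969)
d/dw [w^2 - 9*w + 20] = 2*w - 9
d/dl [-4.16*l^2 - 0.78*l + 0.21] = -8.32*l - 0.78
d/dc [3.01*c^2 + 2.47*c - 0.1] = 6.02*c + 2.47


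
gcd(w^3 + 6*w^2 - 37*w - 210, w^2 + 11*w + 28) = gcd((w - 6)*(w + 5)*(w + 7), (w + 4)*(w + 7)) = w + 7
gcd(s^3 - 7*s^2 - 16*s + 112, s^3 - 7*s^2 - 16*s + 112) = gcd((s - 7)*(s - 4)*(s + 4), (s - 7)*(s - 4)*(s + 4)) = s^3 - 7*s^2 - 16*s + 112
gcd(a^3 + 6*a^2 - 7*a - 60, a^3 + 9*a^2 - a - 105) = a^2 + 2*a - 15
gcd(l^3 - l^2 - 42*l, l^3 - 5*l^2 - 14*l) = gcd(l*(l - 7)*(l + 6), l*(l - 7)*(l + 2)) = l^2 - 7*l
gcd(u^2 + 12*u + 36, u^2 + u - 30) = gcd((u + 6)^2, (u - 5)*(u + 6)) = u + 6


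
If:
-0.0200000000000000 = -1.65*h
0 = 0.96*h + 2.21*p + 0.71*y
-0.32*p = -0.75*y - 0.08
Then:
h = 0.01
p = 0.03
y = -0.10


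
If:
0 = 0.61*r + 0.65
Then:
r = -1.07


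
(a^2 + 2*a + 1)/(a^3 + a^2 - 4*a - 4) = (a + 1)/(a^2 - 4)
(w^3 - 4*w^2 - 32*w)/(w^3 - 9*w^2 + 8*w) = (w + 4)/(w - 1)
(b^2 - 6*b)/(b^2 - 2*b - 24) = b/(b + 4)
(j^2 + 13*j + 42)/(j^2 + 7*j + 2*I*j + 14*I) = (j + 6)/(j + 2*I)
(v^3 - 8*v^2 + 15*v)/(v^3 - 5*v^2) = (v - 3)/v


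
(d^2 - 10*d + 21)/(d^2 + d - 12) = (d - 7)/(d + 4)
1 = 1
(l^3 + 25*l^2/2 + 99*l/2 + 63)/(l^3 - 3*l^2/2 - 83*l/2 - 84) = (l + 6)/(l - 8)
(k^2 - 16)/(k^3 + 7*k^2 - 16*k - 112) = 1/(k + 7)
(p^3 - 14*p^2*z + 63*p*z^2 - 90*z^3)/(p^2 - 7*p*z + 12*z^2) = (-p^2 + 11*p*z - 30*z^2)/(-p + 4*z)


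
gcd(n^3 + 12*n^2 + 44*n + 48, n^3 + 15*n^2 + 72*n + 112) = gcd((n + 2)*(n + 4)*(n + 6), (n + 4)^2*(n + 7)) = n + 4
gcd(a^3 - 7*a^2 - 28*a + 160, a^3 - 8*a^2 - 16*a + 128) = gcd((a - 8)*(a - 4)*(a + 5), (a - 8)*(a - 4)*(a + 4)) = a^2 - 12*a + 32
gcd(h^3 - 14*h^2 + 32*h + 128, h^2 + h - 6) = 1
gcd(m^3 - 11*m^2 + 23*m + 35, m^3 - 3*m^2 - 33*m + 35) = m - 7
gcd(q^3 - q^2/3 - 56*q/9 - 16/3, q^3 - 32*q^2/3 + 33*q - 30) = q - 3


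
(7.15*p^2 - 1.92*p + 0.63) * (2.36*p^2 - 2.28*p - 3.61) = 16.874*p^4 - 20.8332*p^3 - 19.9471*p^2 + 5.4948*p - 2.2743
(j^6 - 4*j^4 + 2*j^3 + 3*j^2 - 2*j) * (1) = j^6 - 4*j^4 + 2*j^3 + 3*j^2 - 2*j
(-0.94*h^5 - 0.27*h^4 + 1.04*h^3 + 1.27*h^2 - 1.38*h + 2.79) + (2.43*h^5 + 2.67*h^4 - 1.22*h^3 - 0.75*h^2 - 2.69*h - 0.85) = 1.49*h^5 + 2.4*h^4 - 0.18*h^3 + 0.52*h^2 - 4.07*h + 1.94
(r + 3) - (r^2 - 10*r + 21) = -r^2 + 11*r - 18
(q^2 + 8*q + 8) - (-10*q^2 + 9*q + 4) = 11*q^2 - q + 4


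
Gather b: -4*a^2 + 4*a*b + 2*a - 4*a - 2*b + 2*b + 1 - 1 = -4*a^2 + 4*a*b - 2*a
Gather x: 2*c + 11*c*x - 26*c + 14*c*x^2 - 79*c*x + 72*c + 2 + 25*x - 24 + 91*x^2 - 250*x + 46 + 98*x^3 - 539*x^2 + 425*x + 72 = 48*c + 98*x^3 + x^2*(14*c - 448) + x*(200 - 68*c) + 96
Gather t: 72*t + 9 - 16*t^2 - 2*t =-16*t^2 + 70*t + 9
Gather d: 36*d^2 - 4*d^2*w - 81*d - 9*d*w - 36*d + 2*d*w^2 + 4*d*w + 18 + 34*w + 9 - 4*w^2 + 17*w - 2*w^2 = d^2*(36 - 4*w) + d*(2*w^2 - 5*w - 117) - 6*w^2 + 51*w + 27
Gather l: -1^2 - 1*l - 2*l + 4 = 3 - 3*l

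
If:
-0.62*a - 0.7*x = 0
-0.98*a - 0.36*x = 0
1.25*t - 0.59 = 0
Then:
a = 0.00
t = 0.47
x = 0.00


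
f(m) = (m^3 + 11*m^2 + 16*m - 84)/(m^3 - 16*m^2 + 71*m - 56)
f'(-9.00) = -0.02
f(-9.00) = 0.02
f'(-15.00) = -0.02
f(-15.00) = 0.15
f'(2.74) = 2.29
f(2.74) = 1.62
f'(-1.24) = 0.39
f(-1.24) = 0.52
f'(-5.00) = 0.03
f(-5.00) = 0.01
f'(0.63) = 10.16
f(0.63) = 3.99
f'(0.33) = 3.32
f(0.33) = 2.26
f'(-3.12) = 0.10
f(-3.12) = 0.12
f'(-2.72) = 0.14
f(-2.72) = 0.17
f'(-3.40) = 0.09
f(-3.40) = 0.10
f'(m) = (-3*m^2 + 32*m - 71)*(m^3 + 11*m^2 + 16*m - 84)/(m^3 - 16*m^2 + 71*m - 56)^2 + (3*m^2 + 22*m + 16)/(m^3 - 16*m^2 + 71*m - 56) = (-27*m^4 + 110*m^3 + 1121*m^2 - 3920*m + 5068)/(m^6 - 32*m^5 + 398*m^4 - 2384*m^3 + 6833*m^2 - 7952*m + 3136)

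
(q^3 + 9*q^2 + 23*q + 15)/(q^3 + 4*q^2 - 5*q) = (q^2 + 4*q + 3)/(q*(q - 1))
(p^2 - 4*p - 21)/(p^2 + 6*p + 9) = (p - 7)/(p + 3)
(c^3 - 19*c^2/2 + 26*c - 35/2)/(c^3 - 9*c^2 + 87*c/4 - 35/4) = 2*(c - 1)/(2*c - 1)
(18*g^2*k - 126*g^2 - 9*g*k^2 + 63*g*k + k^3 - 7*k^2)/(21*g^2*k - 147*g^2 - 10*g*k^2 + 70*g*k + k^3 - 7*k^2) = (6*g - k)/(7*g - k)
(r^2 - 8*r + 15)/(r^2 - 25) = (r - 3)/(r + 5)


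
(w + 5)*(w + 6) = w^2 + 11*w + 30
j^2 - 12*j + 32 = (j - 8)*(j - 4)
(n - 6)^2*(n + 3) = n^3 - 9*n^2 + 108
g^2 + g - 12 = (g - 3)*(g + 4)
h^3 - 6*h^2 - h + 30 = (h - 5)*(h - 3)*(h + 2)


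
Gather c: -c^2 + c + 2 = -c^2 + c + 2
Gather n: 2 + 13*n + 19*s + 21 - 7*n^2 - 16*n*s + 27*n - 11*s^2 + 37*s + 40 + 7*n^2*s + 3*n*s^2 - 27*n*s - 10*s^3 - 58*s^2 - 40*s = n^2*(7*s - 7) + n*(3*s^2 - 43*s + 40) - 10*s^3 - 69*s^2 + 16*s + 63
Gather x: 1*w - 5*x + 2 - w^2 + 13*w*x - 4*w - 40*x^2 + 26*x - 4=-w^2 - 3*w - 40*x^2 + x*(13*w + 21) - 2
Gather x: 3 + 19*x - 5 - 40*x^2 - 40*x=-40*x^2 - 21*x - 2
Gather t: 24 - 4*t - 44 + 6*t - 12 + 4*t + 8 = 6*t - 24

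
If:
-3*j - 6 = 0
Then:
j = -2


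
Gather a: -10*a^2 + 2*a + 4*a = -10*a^2 + 6*a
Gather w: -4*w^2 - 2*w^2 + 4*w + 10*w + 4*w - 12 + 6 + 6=-6*w^2 + 18*w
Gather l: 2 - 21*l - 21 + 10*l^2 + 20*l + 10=10*l^2 - l - 9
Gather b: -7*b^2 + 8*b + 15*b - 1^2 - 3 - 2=-7*b^2 + 23*b - 6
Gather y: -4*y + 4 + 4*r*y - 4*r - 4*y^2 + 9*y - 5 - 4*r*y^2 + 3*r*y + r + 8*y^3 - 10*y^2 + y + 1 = -3*r + 8*y^3 + y^2*(-4*r - 14) + y*(7*r + 6)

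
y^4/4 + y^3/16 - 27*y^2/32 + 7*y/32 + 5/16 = (y/4 + 1/2)*(y - 5/4)*(y - 1)*(y + 1/2)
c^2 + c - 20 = (c - 4)*(c + 5)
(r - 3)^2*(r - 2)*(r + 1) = r^4 - 7*r^3 + 13*r^2 + 3*r - 18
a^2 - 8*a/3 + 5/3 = (a - 5/3)*(a - 1)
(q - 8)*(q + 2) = q^2 - 6*q - 16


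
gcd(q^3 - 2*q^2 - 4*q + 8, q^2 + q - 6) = q - 2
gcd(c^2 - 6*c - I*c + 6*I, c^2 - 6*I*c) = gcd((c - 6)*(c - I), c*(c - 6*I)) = 1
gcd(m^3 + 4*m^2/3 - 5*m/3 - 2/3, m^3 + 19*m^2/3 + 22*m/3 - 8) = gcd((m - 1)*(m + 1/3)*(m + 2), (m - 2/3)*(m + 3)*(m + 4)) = 1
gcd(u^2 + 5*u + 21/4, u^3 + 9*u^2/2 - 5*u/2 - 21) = u + 7/2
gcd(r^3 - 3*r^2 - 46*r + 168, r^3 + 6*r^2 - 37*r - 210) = r^2 + r - 42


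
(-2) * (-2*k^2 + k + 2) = 4*k^2 - 2*k - 4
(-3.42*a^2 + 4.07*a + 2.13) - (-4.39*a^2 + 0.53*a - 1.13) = 0.97*a^2 + 3.54*a + 3.26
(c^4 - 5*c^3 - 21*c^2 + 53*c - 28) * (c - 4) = c^5 - 9*c^4 - c^3 + 137*c^2 - 240*c + 112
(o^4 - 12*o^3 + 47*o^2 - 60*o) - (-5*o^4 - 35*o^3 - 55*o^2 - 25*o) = 6*o^4 + 23*o^3 + 102*o^2 - 35*o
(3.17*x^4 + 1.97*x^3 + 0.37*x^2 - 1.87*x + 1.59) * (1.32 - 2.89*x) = -9.1613*x^5 - 1.5089*x^4 + 1.5311*x^3 + 5.8927*x^2 - 7.0635*x + 2.0988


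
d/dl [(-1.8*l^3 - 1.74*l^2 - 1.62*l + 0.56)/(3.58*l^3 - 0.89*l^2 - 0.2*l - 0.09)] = (7.8312*l^4 + 12.3192*l^3 - 6.6222*l^2 + 1.31*l + 0.2578)/(12.8164*l^6 - 6.3724*l^5 - 0.6399*l^4 - 0.2884*l^3 + 0.2002*l^2 + 0.036*l + 0.0081)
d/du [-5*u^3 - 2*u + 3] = -15*u^2 - 2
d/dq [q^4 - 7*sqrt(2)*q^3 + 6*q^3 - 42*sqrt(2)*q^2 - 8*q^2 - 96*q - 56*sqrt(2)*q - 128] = 4*q^3 - 21*sqrt(2)*q^2 + 18*q^2 - 84*sqrt(2)*q - 16*q - 96 - 56*sqrt(2)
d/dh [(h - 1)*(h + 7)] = 2*h + 6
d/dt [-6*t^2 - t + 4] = -12*t - 1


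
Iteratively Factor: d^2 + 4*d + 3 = (d + 3)*(d + 1)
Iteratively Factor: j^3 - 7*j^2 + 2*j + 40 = (j - 4)*(j^2 - 3*j - 10) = (j - 4)*(j + 2)*(j - 5)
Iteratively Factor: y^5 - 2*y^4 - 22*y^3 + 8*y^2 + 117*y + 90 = (y - 3)*(y^4 + y^3 - 19*y^2 - 49*y - 30) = (y - 3)*(y + 2)*(y^3 - y^2 - 17*y - 15) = (y - 3)*(y + 1)*(y + 2)*(y^2 - 2*y - 15) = (y - 5)*(y - 3)*(y + 1)*(y + 2)*(y + 3)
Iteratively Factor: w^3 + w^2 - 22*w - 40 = (w - 5)*(w^2 + 6*w + 8) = (w - 5)*(w + 4)*(w + 2)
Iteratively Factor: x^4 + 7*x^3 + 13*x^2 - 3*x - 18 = (x + 3)*(x^3 + 4*x^2 + x - 6) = (x + 3)^2*(x^2 + x - 2) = (x - 1)*(x + 3)^2*(x + 2)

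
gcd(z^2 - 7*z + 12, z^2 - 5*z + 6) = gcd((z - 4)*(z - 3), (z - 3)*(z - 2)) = z - 3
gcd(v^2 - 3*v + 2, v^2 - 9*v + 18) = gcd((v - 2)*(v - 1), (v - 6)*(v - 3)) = 1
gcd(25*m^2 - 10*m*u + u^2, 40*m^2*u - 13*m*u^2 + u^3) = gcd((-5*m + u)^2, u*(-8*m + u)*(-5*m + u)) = -5*m + u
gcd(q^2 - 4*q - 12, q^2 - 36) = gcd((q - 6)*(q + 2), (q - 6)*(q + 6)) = q - 6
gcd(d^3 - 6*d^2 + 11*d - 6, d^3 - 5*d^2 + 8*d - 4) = d^2 - 3*d + 2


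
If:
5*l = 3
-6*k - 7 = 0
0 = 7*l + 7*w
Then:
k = -7/6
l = 3/5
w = -3/5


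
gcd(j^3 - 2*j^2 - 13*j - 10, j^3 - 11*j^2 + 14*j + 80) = j^2 - 3*j - 10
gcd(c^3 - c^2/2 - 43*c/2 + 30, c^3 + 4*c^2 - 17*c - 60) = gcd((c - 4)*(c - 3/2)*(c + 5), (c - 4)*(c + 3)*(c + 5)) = c^2 + c - 20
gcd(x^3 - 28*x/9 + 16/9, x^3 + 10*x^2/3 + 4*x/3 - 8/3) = x^2 + 4*x/3 - 4/3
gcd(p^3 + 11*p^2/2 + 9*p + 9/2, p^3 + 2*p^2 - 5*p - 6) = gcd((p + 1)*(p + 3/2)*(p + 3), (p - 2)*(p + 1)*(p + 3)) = p^2 + 4*p + 3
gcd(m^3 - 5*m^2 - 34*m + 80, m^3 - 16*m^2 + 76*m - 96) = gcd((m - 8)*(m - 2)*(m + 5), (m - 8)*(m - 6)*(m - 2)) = m^2 - 10*m + 16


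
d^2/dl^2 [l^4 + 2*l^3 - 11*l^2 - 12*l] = 12*l^2 + 12*l - 22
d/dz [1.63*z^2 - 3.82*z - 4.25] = 3.26*z - 3.82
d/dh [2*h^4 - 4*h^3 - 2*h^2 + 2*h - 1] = 8*h^3 - 12*h^2 - 4*h + 2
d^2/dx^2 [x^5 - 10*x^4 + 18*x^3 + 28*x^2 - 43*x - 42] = 20*x^3 - 120*x^2 + 108*x + 56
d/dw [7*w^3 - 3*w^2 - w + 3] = 21*w^2 - 6*w - 1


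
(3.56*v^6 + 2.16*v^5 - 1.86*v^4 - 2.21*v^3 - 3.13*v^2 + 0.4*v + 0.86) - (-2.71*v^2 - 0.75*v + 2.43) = 3.56*v^6 + 2.16*v^5 - 1.86*v^4 - 2.21*v^3 - 0.42*v^2 + 1.15*v - 1.57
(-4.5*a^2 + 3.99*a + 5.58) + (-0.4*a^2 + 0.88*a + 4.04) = -4.9*a^2 + 4.87*a + 9.62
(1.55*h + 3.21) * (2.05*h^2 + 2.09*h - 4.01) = 3.1775*h^3 + 9.82*h^2 + 0.4934*h - 12.8721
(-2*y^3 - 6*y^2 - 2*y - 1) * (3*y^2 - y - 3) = -6*y^5 - 16*y^4 + 6*y^3 + 17*y^2 + 7*y + 3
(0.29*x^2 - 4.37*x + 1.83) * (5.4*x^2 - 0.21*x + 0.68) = 1.566*x^4 - 23.6589*x^3 + 10.9969*x^2 - 3.3559*x + 1.2444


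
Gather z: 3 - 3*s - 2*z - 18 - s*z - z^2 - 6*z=-3*s - z^2 + z*(-s - 8) - 15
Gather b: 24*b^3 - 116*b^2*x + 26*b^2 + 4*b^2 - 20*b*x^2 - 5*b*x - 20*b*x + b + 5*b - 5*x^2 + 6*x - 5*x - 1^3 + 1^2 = 24*b^3 + b^2*(30 - 116*x) + b*(-20*x^2 - 25*x + 6) - 5*x^2 + x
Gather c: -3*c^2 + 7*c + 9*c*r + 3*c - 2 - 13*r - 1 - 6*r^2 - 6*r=-3*c^2 + c*(9*r + 10) - 6*r^2 - 19*r - 3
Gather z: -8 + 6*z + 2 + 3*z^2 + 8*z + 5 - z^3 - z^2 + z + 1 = -z^3 + 2*z^2 + 15*z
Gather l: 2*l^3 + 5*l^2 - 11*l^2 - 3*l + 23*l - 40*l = 2*l^3 - 6*l^2 - 20*l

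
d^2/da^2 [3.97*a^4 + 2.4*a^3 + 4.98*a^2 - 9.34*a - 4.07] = 47.64*a^2 + 14.4*a + 9.96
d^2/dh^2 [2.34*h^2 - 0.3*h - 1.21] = 4.68000000000000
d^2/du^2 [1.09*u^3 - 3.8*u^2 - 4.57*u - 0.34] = 6.54*u - 7.6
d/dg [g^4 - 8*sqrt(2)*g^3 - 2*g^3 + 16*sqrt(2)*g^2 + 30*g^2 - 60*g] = 4*g^3 - 24*sqrt(2)*g^2 - 6*g^2 + 32*sqrt(2)*g + 60*g - 60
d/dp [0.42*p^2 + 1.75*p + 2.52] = 0.84*p + 1.75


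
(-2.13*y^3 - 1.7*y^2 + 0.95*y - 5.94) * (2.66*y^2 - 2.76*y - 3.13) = -5.6658*y^5 + 1.3568*y^4 + 13.8859*y^3 - 13.1014*y^2 + 13.4209*y + 18.5922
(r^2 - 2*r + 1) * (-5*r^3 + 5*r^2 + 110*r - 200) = -5*r^5 + 15*r^4 + 95*r^3 - 415*r^2 + 510*r - 200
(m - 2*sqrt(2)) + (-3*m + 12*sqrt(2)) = -2*m + 10*sqrt(2)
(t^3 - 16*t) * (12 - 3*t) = -3*t^4 + 12*t^3 + 48*t^2 - 192*t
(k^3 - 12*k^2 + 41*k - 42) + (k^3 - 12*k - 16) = 2*k^3 - 12*k^2 + 29*k - 58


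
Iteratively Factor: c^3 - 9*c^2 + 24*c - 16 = (c - 4)*(c^2 - 5*c + 4) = (c - 4)*(c - 1)*(c - 4)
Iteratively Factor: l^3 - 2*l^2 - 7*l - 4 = (l + 1)*(l^2 - 3*l - 4) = (l - 4)*(l + 1)*(l + 1)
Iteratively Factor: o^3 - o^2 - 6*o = (o + 2)*(o^2 - 3*o) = (o - 3)*(o + 2)*(o)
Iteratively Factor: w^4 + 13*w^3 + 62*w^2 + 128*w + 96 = (w + 4)*(w^3 + 9*w^2 + 26*w + 24) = (w + 2)*(w + 4)*(w^2 + 7*w + 12) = (w + 2)*(w + 3)*(w + 4)*(w + 4)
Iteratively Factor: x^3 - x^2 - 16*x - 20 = (x - 5)*(x^2 + 4*x + 4) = (x - 5)*(x + 2)*(x + 2)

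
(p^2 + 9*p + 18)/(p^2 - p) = (p^2 + 9*p + 18)/(p*(p - 1))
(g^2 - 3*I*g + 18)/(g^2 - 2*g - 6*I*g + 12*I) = (g + 3*I)/(g - 2)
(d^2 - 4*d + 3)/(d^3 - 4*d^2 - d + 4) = (d - 3)/(d^2 - 3*d - 4)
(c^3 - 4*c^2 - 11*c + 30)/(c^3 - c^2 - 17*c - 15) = (c - 2)/(c + 1)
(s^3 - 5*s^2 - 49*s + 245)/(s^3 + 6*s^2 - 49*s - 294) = (s - 5)/(s + 6)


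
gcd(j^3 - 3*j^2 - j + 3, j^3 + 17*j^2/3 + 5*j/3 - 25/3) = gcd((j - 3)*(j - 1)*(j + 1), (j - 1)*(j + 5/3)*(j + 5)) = j - 1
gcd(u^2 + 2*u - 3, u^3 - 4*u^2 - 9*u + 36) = u + 3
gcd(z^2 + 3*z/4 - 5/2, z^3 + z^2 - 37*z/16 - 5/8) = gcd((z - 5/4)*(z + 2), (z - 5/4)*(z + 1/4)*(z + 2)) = z^2 + 3*z/4 - 5/2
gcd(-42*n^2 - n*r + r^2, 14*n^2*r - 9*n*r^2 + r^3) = -7*n + r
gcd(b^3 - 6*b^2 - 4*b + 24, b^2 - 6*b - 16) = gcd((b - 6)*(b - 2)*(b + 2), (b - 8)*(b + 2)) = b + 2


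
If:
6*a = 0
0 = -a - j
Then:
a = 0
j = 0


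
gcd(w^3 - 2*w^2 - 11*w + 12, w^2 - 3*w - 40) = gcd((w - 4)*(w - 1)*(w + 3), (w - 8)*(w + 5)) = 1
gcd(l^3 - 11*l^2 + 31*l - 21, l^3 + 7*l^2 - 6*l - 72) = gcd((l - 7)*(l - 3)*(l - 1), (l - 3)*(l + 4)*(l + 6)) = l - 3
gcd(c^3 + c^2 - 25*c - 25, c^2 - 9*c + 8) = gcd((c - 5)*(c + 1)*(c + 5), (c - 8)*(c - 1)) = 1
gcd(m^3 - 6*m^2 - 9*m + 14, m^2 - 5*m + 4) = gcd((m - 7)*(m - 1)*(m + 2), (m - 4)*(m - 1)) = m - 1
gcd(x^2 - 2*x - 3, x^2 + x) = x + 1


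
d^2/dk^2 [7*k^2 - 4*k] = 14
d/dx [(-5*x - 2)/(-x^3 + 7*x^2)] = (-10*x^2 + 29*x + 28)/(x^3*(x^2 - 14*x + 49))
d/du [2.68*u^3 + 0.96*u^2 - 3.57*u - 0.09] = 8.04*u^2 + 1.92*u - 3.57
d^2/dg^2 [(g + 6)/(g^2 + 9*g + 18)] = 2/(g^3 + 9*g^2 + 27*g + 27)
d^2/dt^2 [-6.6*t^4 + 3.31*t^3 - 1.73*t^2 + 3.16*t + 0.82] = -79.2*t^2 + 19.86*t - 3.46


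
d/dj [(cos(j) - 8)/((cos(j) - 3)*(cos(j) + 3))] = (cos(j)^2 - 16*cos(j) + 9)*sin(j)/((cos(j) - 3)^2*(cos(j) + 3)^2)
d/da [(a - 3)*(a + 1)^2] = (a + 1)*(3*a - 5)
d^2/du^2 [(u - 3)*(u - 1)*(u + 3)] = 6*u - 2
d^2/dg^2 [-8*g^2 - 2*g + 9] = -16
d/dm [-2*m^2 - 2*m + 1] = -4*m - 2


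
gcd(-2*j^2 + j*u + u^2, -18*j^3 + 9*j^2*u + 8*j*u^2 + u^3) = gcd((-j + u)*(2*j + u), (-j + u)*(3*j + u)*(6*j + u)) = -j + u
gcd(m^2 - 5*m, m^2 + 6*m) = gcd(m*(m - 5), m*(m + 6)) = m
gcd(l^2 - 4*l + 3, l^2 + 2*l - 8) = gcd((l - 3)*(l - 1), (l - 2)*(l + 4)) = 1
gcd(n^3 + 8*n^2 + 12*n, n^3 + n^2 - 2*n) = n^2 + 2*n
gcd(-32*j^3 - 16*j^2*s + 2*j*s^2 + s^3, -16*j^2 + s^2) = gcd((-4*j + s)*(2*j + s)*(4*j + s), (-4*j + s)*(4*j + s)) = -16*j^2 + s^2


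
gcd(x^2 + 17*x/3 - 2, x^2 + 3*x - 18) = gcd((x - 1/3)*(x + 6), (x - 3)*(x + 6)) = x + 6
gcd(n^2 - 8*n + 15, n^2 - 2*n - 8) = 1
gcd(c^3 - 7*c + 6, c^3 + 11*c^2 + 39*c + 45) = c + 3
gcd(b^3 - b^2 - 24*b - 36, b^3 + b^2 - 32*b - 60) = b^2 - 4*b - 12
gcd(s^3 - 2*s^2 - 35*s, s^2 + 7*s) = s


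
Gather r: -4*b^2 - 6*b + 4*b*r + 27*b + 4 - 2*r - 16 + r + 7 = -4*b^2 + 21*b + r*(4*b - 1) - 5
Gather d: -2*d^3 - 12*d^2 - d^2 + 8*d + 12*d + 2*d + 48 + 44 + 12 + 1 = -2*d^3 - 13*d^2 + 22*d + 105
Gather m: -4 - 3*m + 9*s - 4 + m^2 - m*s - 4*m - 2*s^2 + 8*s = m^2 + m*(-s - 7) - 2*s^2 + 17*s - 8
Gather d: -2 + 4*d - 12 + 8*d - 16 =12*d - 30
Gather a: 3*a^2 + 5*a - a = 3*a^2 + 4*a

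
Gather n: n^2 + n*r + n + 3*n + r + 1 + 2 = n^2 + n*(r + 4) + r + 3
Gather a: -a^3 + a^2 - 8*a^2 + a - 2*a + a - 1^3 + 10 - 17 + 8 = -a^3 - 7*a^2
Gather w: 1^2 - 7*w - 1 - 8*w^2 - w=-8*w^2 - 8*w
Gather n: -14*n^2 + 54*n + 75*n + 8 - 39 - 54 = -14*n^2 + 129*n - 85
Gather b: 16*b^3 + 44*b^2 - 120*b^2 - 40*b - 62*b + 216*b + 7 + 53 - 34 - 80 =16*b^3 - 76*b^2 + 114*b - 54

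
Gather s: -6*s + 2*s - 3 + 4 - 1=-4*s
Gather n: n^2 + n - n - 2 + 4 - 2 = n^2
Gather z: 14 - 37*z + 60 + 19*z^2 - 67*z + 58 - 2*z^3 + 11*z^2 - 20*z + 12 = -2*z^3 + 30*z^2 - 124*z + 144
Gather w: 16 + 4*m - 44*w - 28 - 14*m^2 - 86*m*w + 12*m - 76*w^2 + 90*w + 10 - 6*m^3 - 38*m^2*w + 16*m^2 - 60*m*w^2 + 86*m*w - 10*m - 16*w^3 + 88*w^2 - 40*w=-6*m^3 + 2*m^2 + 6*m - 16*w^3 + w^2*(12 - 60*m) + w*(6 - 38*m^2) - 2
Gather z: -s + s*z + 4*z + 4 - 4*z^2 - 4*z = s*z - s - 4*z^2 + 4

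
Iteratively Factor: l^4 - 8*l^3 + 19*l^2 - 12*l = (l)*(l^3 - 8*l^2 + 19*l - 12) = l*(l - 3)*(l^2 - 5*l + 4) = l*(l - 3)*(l - 1)*(l - 4)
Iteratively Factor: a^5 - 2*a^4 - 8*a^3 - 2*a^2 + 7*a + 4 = (a + 1)*(a^4 - 3*a^3 - 5*a^2 + 3*a + 4) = (a + 1)^2*(a^3 - 4*a^2 - a + 4) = (a - 4)*(a + 1)^2*(a^2 - 1) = (a - 4)*(a + 1)^3*(a - 1)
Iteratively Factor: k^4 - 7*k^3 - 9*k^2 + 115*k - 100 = (k - 5)*(k^3 - 2*k^2 - 19*k + 20) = (k - 5)^2*(k^2 + 3*k - 4) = (k - 5)^2*(k + 4)*(k - 1)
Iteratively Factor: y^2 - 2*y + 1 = (y - 1)*(y - 1)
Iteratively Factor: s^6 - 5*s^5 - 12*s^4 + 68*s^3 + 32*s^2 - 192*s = (s - 4)*(s^5 - s^4 - 16*s^3 + 4*s^2 + 48*s) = s*(s - 4)*(s^4 - s^3 - 16*s^2 + 4*s + 48) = s*(s - 4)*(s + 3)*(s^3 - 4*s^2 - 4*s + 16) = s*(s - 4)*(s - 2)*(s + 3)*(s^2 - 2*s - 8) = s*(s - 4)^2*(s - 2)*(s + 3)*(s + 2)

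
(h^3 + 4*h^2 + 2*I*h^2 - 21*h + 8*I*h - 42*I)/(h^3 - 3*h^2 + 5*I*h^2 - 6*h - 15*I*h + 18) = (h + 7)/(h + 3*I)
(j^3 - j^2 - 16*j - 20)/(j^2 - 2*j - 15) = (j^2 + 4*j + 4)/(j + 3)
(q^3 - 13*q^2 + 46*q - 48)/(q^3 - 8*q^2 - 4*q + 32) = (q - 3)/(q + 2)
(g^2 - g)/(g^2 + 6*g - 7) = g/(g + 7)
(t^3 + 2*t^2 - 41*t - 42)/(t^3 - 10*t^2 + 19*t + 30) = (t + 7)/(t - 5)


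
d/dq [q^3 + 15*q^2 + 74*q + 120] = 3*q^2 + 30*q + 74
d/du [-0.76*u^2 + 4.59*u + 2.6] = 4.59 - 1.52*u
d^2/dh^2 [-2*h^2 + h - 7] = -4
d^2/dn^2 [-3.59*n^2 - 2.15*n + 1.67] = -7.18000000000000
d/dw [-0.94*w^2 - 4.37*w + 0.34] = -1.88*w - 4.37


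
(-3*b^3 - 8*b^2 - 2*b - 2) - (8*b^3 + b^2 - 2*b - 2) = -11*b^3 - 9*b^2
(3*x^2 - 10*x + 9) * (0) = 0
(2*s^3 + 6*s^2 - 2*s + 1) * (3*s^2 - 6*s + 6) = 6*s^5 + 6*s^4 - 30*s^3 + 51*s^2 - 18*s + 6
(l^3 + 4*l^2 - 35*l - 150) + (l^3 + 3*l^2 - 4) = 2*l^3 + 7*l^2 - 35*l - 154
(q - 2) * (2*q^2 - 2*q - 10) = 2*q^3 - 6*q^2 - 6*q + 20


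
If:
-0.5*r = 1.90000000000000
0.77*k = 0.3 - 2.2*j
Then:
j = 0.136363636363636 - 0.35*k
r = -3.80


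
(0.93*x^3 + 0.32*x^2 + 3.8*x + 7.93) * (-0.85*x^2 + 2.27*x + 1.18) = -0.7905*x^5 + 1.8391*x^4 - 1.4062*x^3 + 2.2631*x^2 + 22.4851*x + 9.3574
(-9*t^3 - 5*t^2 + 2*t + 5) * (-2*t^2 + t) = 18*t^5 + t^4 - 9*t^3 - 8*t^2 + 5*t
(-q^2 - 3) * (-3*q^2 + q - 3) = 3*q^4 - q^3 + 12*q^2 - 3*q + 9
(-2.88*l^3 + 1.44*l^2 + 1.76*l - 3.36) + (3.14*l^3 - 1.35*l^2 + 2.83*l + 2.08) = 0.26*l^3 + 0.0899999999999999*l^2 + 4.59*l - 1.28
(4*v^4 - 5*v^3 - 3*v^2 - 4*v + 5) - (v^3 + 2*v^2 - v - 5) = 4*v^4 - 6*v^3 - 5*v^2 - 3*v + 10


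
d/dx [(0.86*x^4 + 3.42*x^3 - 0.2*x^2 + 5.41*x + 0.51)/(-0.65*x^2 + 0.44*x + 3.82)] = (-1.118*x^5 - 1.0878*x^4 + 16.1504*x^3 + 42.6217*x^2 - 0.865*x + 20.4418)/(0.4225*x^4 - 0.572*x^3 - 4.7724*x^2 + 3.3616*x + 14.5924)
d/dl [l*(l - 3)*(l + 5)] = 3*l^2 + 4*l - 15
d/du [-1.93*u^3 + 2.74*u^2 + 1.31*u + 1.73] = -5.79*u^2 + 5.48*u + 1.31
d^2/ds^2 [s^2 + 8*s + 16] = 2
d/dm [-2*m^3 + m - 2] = 1 - 6*m^2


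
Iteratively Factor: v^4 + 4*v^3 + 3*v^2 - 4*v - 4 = (v - 1)*(v^3 + 5*v^2 + 8*v + 4) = (v - 1)*(v + 2)*(v^2 + 3*v + 2) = (v - 1)*(v + 2)^2*(v + 1)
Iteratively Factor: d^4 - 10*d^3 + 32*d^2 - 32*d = (d - 4)*(d^3 - 6*d^2 + 8*d) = (d - 4)*(d - 2)*(d^2 - 4*d) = d*(d - 4)*(d - 2)*(d - 4)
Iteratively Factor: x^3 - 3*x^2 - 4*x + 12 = (x - 2)*(x^2 - x - 6) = (x - 2)*(x + 2)*(x - 3)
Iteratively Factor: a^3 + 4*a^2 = (a + 4)*(a^2) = a*(a + 4)*(a)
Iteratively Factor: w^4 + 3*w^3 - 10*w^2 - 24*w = (w)*(w^3 + 3*w^2 - 10*w - 24) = w*(w + 4)*(w^2 - w - 6) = w*(w + 2)*(w + 4)*(w - 3)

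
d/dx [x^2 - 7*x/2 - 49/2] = 2*x - 7/2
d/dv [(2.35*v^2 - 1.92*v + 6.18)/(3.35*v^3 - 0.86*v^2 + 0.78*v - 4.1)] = (-7.8725*v^4 + 12.864*v^3 - 61.9272*v^2 - 8.6404*v + 3.0516)/(11.2225*v^6 - 5.762*v^5 + 5.9656*v^4 - 28.8116*v^3 + 7.6604*v^2 - 6.396*v + 16.81)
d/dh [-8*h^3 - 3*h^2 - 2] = 6*h*(-4*h - 1)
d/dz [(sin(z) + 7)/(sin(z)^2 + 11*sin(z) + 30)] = (-14*sin(z) + cos(z)^2 - 48)*cos(z)/(sin(z)^2 + 11*sin(z) + 30)^2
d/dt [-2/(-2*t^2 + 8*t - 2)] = 2*(2 - t)/(t^2 - 4*t + 1)^2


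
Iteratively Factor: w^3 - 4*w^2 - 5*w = (w - 5)*(w^2 + w) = w*(w - 5)*(w + 1)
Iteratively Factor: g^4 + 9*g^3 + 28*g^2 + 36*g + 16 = (g + 2)*(g^3 + 7*g^2 + 14*g + 8) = (g + 2)^2*(g^2 + 5*g + 4) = (g + 2)^2*(g + 4)*(g + 1)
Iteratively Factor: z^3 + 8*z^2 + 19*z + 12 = (z + 4)*(z^2 + 4*z + 3) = (z + 1)*(z + 4)*(z + 3)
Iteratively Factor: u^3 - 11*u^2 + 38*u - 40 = (u - 2)*(u^2 - 9*u + 20) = (u - 4)*(u - 2)*(u - 5)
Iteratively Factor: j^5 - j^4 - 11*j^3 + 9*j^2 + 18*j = (j)*(j^4 - j^3 - 11*j^2 + 9*j + 18) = j*(j + 1)*(j^3 - 2*j^2 - 9*j + 18) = j*(j + 1)*(j + 3)*(j^2 - 5*j + 6) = j*(j - 3)*(j + 1)*(j + 3)*(j - 2)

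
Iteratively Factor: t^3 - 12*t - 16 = (t - 4)*(t^2 + 4*t + 4) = (t - 4)*(t + 2)*(t + 2)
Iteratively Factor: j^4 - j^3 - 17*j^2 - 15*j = (j + 3)*(j^3 - 4*j^2 - 5*j) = (j - 5)*(j + 3)*(j^2 + j) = j*(j - 5)*(j + 3)*(j + 1)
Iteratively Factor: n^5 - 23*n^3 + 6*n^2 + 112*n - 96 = (n + 3)*(n^4 - 3*n^3 - 14*n^2 + 48*n - 32) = (n - 1)*(n + 3)*(n^3 - 2*n^2 - 16*n + 32) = (n - 4)*(n - 1)*(n + 3)*(n^2 + 2*n - 8) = (n - 4)*(n - 2)*(n - 1)*(n + 3)*(n + 4)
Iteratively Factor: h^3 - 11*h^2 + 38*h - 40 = (h - 5)*(h^2 - 6*h + 8) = (h - 5)*(h - 2)*(h - 4)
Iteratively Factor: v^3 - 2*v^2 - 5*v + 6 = (v + 2)*(v^2 - 4*v + 3) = (v - 3)*(v + 2)*(v - 1)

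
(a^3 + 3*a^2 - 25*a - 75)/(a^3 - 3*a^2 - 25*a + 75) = (a + 3)/(a - 3)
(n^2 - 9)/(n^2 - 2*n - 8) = (9 - n^2)/(-n^2 + 2*n + 8)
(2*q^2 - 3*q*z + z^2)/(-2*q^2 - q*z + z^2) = (-q + z)/(q + z)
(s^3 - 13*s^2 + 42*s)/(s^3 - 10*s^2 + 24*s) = (s - 7)/(s - 4)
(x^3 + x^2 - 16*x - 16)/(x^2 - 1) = (x^2 - 16)/(x - 1)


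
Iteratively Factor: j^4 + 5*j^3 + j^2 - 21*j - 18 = (j - 2)*(j^3 + 7*j^2 + 15*j + 9) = (j - 2)*(j + 3)*(j^2 + 4*j + 3) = (j - 2)*(j + 3)^2*(j + 1)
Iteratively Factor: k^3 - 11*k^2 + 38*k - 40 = (k - 4)*(k^2 - 7*k + 10) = (k - 4)*(k - 2)*(k - 5)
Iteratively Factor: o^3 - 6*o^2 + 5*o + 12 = (o - 4)*(o^2 - 2*o - 3) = (o - 4)*(o + 1)*(o - 3)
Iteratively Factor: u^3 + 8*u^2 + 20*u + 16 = (u + 2)*(u^2 + 6*u + 8) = (u + 2)*(u + 4)*(u + 2)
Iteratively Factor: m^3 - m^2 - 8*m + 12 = (m + 3)*(m^2 - 4*m + 4) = (m - 2)*(m + 3)*(m - 2)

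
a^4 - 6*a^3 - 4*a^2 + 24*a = a*(a - 6)*(a - 2)*(a + 2)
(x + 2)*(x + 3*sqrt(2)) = x^2 + 2*x + 3*sqrt(2)*x + 6*sqrt(2)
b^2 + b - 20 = (b - 4)*(b + 5)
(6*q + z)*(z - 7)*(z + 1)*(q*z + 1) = 6*q^2*z^3 - 36*q^2*z^2 - 42*q^2*z + q*z^4 - 6*q*z^3 - q*z^2 - 36*q*z - 42*q + z^3 - 6*z^2 - 7*z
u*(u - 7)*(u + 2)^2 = u^4 - 3*u^3 - 24*u^2 - 28*u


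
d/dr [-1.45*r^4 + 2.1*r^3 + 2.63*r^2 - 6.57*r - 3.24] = -5.8*r^3 + 6.3*r^2 + 5.26*r - 6.57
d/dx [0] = 0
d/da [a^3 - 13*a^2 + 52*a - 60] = 3*a^2 - 26*a + 52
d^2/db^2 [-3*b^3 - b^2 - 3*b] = -18*b - 2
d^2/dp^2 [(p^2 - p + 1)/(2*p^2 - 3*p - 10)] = 2*(2*p^3 + 72*p^2 - 78*p + 159)/(8*p^6 - 36*p^5 - 66*p^4 + 333*p^3 + 330*p^2 - 900*p - 1000)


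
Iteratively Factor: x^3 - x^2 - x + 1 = (x + 1)*(x^2 - 2*x + 1) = (x - 1)*(x + 1)*(x - 1)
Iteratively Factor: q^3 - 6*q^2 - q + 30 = (q - 5)*(q^2 - q - 6) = (q - 5)*(q + 2)*(q - 3)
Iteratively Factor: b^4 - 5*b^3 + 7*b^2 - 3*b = (b - 1)*(b^3 - 4*b^2 + 3*b) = b*(b - 1)*(b^2 - 4*b + 3) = b*(b - 1)^2*(b - 3)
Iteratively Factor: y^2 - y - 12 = (y - 4)*(y + 3)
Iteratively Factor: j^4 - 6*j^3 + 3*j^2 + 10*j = (j + 1)*(j^3 - 7*j^2 + 10*j) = (j - 5)*(j + 1)*(j^2 - 2*j) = (j - 5)*(j - 2)*(j + 1)*(j)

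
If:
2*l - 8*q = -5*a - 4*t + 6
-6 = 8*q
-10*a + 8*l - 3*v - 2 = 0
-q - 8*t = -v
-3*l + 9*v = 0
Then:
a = -167/1360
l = 15/136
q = -3/4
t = 107/1088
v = 5/136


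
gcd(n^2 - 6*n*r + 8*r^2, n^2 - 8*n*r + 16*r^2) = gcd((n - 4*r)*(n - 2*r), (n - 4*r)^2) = -n + 4*r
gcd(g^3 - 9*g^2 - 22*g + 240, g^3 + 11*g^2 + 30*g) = g + 5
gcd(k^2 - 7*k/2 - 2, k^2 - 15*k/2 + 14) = k - 4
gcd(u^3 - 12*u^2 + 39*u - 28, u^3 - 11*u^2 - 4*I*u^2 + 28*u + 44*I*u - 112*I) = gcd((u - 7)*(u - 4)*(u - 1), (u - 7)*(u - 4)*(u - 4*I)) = u^2 - 11*u + 28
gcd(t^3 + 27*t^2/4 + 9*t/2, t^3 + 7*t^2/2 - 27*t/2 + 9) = t + 6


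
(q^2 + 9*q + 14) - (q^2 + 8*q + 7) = q + 7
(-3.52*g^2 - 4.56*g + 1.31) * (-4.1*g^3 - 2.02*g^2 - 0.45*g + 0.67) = 14.432*g^5 + 25.8064*g^4 + 5.4242*g^3 - 2.9526*g^2 - 3.6447*g + 0.8777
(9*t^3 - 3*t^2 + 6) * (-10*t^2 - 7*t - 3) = -90*t^5 - 33*t^4 - 6*t^3 - 51*t^2 - 42*t - 18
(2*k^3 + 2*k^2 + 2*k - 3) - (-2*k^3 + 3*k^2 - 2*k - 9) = 4*k^3 - k^2 + 4*k + 6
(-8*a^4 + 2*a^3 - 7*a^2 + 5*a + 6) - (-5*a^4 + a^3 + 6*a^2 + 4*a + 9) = -3*a^4 + a^3 - 13*a^2 + a - 3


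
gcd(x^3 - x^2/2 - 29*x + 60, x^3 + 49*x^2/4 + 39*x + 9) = x + 6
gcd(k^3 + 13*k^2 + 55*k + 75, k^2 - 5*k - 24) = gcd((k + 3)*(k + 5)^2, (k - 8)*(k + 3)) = k + 3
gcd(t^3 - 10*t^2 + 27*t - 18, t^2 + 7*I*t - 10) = 1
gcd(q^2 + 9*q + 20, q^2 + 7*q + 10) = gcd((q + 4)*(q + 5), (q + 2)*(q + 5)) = q + 5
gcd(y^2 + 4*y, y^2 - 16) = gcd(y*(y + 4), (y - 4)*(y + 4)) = y + 4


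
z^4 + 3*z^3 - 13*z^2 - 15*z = z*(z - 3)*(z + 1)*(z + 5)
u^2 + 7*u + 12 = (u + 3)*(u + 4)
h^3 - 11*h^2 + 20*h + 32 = (h - 8)*(h - 4)*(h + 1)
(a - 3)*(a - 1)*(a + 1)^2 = a^4 - 2*a^3 - 4*a^2 + 2*a + 3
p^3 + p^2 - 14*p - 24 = (p - 4)*(p + 2)*(p + 3)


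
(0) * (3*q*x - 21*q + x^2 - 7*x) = 0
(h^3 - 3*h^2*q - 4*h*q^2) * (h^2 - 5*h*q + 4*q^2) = h^5 - 8*h^4*q + 15*h^3*q^2 + 8*h^2*q^3 - 16*h*q^4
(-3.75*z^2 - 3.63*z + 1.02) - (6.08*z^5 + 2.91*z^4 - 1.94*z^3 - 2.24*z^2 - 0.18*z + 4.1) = -6.08*z^5 - 2.91*z^4 + 1.94*z^3 - 1.51*z^2 - 3.45*z - 3.08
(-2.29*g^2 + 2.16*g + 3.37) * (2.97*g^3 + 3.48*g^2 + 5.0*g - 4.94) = -6.8013*g^5 - 1.554*g^4 + 6.0757*g^3 + 33.8402*g^2 + 6.1796*g - 16.6478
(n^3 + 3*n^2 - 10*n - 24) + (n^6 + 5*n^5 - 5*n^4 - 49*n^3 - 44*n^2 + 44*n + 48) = n^6 + 5*n^5 - 5*n^4 - 48*n^3 - 41*n^2 + 34*n + 24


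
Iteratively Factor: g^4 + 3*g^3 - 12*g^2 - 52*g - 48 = (g - 4)*(g^3 + 7*g^2 + 16*g + 12) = (g - 4)*(g + 3)*(g^2 + 4*g + 4) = (g - 4)*(g + 2)*(g + 3)*(g + 2)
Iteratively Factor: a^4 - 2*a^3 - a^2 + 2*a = (a - 2)*(a^3 - a) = a*(a - 2)*(a^2 - 1) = a*(a - 2)*(a + 1)*(a - 1)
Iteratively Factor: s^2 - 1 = (s - 1)*(s + 1)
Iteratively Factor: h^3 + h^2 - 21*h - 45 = (h - 5)*(h^2 + 6*h + 9) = (h - 5)*(h + 3)*(h + 3)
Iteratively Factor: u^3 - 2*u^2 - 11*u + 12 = (u + 3)*(u^2 - 5*u + 4) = (u - 4)*(u + 3)*(u - 1)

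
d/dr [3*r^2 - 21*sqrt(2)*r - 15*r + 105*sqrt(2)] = 6*r - 21*sqrt(2) - 15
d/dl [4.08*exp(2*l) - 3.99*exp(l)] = (8.16*exp(l) - 3.99)*exp(l)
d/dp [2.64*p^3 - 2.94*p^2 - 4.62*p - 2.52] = 7.92*p^2 - 5.88*p - 4.62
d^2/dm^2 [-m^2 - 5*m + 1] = -2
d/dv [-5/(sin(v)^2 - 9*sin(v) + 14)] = 5*(2*sin(v) - 9)*cos(v)/(sin(v)^2 - 9*sin(v) + 14)^2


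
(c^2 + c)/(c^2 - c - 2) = c/(c - 2)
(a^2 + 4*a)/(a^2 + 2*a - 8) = a/(a - 2)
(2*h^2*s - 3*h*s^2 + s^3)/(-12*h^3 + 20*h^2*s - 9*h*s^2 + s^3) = s/(-6*h + s)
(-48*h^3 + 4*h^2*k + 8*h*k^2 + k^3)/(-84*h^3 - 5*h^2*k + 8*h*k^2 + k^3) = (12*h^2 - 4*h*k - k^2)/(21*h^2 - 4*h*k - k^2)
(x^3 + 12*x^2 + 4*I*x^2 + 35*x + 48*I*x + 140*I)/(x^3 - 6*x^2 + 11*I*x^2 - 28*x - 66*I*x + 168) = (x^2 + 12*x + 35)/(x^2 + x*(-6 + 7*I) - 42*I)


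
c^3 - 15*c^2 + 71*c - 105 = (c - 7)*(c - 5)*(c - 3)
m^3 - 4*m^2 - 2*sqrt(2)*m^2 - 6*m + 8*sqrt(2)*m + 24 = (m - 4)*(m - 3*sqrt(2))*(m + sqrt(2))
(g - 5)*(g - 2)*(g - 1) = g^3 - 8*g^2 + 17*g - 10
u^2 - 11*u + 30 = (u - 6)*(u - 5)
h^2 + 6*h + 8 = (h + 2)*(h + 4)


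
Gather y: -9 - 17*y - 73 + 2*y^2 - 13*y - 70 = 2*y^2 - 30*y - 152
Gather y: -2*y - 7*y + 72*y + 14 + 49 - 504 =63*y - 441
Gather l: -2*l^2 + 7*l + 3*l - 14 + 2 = -2*l^2 + 10*l - 12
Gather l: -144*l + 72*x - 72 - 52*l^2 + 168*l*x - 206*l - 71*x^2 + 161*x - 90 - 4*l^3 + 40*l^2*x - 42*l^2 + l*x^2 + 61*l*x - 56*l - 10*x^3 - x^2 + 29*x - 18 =-4*l^3 + l^2*(40*x - 94) + l*(x^2 + 229*x - 406) - 10*x^3 - 72*x^2 + 262*x - 180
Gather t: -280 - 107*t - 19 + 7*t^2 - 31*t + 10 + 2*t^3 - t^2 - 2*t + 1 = 2*t^3 + 6*t^2 - 140*t - 288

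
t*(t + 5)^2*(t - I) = t^4 + 10*t^3 - I*t^3 + 25*t^2 - 10*I*t^2 - 25*I*t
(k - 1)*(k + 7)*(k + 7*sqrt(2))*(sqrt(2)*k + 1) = sqrt(2)*k^4 + 6*sqrt(2)*k^3 + 15*k^3 + 90*k^2 - 105*k + 42*sqrt(2)*k - 49*sqrt(2)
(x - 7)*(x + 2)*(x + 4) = x^3 - x^2 - 34*x - 56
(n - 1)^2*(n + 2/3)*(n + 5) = n^4 + 11*n^3/3 - 7*n^2 - n + 10/3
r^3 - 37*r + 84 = (r - 4)*(r - 3)*(r + 7)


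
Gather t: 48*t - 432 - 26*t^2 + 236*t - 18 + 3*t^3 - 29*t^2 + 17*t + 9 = 3*t^3 - 55*t^2 + 301*t - 441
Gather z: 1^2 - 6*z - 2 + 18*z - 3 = 12*z - 4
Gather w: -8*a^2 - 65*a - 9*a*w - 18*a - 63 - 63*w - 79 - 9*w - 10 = -8*a^2 - 83*a + w*(-9*a - 72) - 152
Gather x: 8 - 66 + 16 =-42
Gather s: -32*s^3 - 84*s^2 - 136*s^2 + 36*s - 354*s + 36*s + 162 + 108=-32*s^3 - 220*s^2 - 282*s + 270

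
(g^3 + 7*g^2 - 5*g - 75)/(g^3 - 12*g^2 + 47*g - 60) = (g^2 + 10*g + 25)/(g^2 - 9*g + 20)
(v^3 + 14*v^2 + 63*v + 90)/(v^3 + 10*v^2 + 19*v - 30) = (v + 3)/(v - 1)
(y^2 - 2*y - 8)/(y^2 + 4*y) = (y^2 - 2*y - 8)/(y*(y + 4))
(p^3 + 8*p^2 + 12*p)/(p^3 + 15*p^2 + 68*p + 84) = p/(p + 7)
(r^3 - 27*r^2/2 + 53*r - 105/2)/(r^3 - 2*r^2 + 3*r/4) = 2*(r^2 - 12*r + 35)/(r*(2*r - 1))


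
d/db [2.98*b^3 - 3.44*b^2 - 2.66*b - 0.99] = 8.94*b^2 - 6.88*b - 2.66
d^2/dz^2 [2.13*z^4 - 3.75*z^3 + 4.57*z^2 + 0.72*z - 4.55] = 25.56*z^2 - 22.5*z + 9.14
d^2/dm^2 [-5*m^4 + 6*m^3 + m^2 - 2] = -60*m^2 + 36*m + 2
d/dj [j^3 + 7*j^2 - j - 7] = 3*j^2 + 14*j - 1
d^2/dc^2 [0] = 0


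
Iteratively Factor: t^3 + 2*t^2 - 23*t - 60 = (t + 3)*(t^2 - t - 20) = (t + 3)*(t + 4)*(t - 5)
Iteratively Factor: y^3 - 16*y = (y - 4)*(y^2 + 4*y) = (y - 4)*(y + 4)*(y)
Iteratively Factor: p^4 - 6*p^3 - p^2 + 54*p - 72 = (p - 4)*(p^3 - 2*p^2 - 9*p + 18) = (p - 4)*(p - 2)*(p^2 - 9) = (p - 4)*(p - 2)*(p + 3)*(p - 3)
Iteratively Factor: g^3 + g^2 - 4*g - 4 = (g + 2)*(g^2 - g - 2) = (g - 2)*(g + 2)*(g + 1)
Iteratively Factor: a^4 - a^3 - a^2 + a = (a)*(a^3 - a^2 - a + 1) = a*(a - 1)*(a^2 - 1) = a*(a - 1)*(a + 1)*(a - 1)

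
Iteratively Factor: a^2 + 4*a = (a)*(a + 4)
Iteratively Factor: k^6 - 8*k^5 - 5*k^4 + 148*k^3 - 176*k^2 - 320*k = (k - 5)*(k^5 - 3*k^4 - 20*k^3 + 48*k^2 + 64*k) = (k - 5)*(k + 1)*(k^4 - 4*k^3 - 16*k^2 + 64*k) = (k - 5)*(k - 4)*(k + 1)*(k^3 - 16*k) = (k - 5)*(k - 4)^2*(k + 1)*(k^2 + 4*k) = k*(k - 5)*(k - 4)^2*(k + 1)*(k + 4)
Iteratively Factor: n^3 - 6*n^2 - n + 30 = (n - 5)*(n^2 - n - 6) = (n - 5)*(n + 2)*(n - 3)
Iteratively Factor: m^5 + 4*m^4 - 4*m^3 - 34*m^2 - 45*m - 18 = (m + 3)*(m^4 + m^3 - 7*m^2 - 13*m - 6) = (m + 1)*(m + 3)*(m^3 - 7*m - 6) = (m + 1)*(m + 2)*(m + 3)*(m^2 - 2*m - 3) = (m - 3)*(m + 1)*(m + 2)*(m + 3)*(m + 1)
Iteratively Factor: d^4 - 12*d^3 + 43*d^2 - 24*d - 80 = (d - 4)*(d^3 - 8*d^2 + 11*d + 20) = (d - 4)*(d + 1)*(d^2 - 9*d + 20) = (d - 5)*(d - 4)*(d + 1)*(d - 4)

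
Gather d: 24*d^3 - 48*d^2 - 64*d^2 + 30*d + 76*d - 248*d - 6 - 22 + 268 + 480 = 24*d^3 - 112*d^2 - 142*d + 720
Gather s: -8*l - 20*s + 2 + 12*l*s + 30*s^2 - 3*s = -8*l + 30*s^2 + s*(12*l - 23) + 2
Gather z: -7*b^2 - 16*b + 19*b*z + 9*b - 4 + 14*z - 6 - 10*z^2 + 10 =-7*b^2 - 7*b - 10*z^2 + z*(19*b + 14)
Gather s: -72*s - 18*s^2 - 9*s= -18*s^2 - 81*s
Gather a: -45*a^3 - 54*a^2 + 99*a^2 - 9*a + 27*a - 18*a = -45*a^3 + 45*a^2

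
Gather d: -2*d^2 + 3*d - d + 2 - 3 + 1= -2*d^2 + 2*d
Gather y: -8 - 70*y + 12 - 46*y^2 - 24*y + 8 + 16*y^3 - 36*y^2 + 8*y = 16*y^3 - 82*y^2 - 86*y + 12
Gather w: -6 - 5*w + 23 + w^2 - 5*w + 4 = w^2 - 10*w + 21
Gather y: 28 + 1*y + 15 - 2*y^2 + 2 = -2*y^2 + y + 45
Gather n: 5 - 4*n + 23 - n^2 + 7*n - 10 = -n^2 + 3*n + 18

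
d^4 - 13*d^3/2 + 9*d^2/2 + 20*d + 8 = (d - 4)^2*(d + 1/2)*(d + 1)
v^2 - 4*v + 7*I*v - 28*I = (v - 4)*(v + 7*I)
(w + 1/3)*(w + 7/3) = w^2 + 8*w/3 + 7/9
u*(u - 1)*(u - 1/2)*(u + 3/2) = u^4 - 7*u^2/4 + 3*u/4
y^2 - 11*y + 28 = (y - 7)*(y - 4)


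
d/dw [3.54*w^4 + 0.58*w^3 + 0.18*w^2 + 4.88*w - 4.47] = 14.16*w^3 + 1.74*w^2 + 0.36*w + 4.88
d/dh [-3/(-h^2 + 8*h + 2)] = 6*(4 - h)/(-h^2 + 8*h + 2)^2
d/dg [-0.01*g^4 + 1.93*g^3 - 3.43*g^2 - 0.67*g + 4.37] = -0.04*g^3 + 5.79*g^2 - 6.86*g - 0.67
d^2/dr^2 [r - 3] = 0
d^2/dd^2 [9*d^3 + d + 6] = 54*d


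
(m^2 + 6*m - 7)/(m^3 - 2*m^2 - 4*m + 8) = (m^2 + 6*m - 7)/(m^3 - 2*m^2 - 4*m + 8)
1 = 1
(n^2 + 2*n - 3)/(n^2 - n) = (n + 3)/n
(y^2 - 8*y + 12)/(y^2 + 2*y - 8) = (y - 6)/(y + 4)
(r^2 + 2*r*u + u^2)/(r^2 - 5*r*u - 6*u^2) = (r + u)/(r - 6*u)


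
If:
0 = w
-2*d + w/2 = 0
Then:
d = 0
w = 0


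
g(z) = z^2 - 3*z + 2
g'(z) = 2*z - 3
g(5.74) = 17.73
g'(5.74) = 8.48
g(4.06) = 6.30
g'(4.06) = 5.12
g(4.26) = 7.37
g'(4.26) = 5.52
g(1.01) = -0.01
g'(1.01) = -0.98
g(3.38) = 3.28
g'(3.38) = 3.76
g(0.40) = 0.96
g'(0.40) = -2.20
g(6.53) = 25.05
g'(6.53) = 10.06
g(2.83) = 1.52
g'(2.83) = 2.66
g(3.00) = 2.00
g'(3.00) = 3.00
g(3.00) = 2.00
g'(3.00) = 3.00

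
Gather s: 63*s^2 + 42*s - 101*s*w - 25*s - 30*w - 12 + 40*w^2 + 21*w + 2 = 63*s^2 + s*(17 - 101*w) + 40*w^2 - 9*w - 10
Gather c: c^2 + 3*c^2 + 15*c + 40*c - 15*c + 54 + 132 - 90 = 4*c^2 + 40*c + 96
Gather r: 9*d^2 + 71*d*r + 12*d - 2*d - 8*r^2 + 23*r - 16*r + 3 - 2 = 9*d^2 + 10*d - 8*r^2 + r*(71*d + 7) + 1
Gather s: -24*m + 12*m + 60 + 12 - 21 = 51 - 12*m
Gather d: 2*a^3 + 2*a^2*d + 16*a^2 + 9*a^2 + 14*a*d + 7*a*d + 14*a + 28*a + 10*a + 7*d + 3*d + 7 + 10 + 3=2*a^3 + 25*a^2 + 52*a + d*(2*a^2 + 21*a + 10) + 20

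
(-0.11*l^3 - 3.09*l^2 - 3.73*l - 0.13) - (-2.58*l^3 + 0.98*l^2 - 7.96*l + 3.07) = 2.47*l^3 - 4.07*l^2 + 4.23*l - 3.2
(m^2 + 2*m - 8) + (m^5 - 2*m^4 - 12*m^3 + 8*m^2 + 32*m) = m^5 - 2*m^4 - 12*m^3 + 9*m^2 + 34*m - 8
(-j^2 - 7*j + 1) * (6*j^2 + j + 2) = -6*j^4 - 43*j^3 - 3*j^2 - 13*j + 2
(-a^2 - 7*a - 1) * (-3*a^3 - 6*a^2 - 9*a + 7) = 3*a^5 + 27*a^4 + 54*a^3 + 62*a^2 - 40*a - 7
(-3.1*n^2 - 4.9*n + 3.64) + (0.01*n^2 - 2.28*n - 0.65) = -3.09*n^2 - 7.18*n + 2.99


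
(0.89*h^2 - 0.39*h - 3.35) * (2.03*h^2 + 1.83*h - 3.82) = 1.8067*h^4 + 0.837*h^3 - 10.914*h^2 - 4.6407*h + 12.797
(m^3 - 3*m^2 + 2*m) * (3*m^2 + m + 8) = 3*m^5 - 8*m^4 + 11*m^3 - 22*m^2 + 16*m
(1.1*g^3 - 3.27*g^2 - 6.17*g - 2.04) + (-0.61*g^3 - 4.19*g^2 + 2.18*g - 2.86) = 0.49*g^3 - 7.46*g^2 - 3.99*g - 4.9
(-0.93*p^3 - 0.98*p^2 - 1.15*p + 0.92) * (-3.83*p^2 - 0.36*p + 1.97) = 3.5619*p^5 + 4.0882*p^4 + 2.9252*p^3 - 5.0402*p^2 - 2.5967*p + 1.8124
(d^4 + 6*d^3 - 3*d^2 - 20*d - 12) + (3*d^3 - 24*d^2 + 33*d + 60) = d^4 + 9*d^3 - 27*d^2 + 13*d + 48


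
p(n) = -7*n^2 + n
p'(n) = 1 - 14*n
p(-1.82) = -25.01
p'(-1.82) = 26.48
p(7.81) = -419.16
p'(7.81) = -108.34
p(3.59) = -86.63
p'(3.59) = -49.26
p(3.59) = -86.63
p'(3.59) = -49.26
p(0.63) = -2.15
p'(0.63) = -7.82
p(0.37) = -0.59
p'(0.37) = -4.18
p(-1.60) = -19.52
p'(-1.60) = 23.40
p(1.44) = -13.08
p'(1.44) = -19.16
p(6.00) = -246.00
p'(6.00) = -83.00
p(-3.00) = -66.00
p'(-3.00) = 43.00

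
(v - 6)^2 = v^2 - 12*v + 36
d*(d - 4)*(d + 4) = d^3 - 16*d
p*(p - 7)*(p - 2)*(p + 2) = p^4 - 7*p^3 - 4*p^2 + 28*p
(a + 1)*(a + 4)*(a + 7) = a^3 + 12*a^2 + 39*a + 28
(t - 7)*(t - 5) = t^2 - 12*t + 35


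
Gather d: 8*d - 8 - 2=8*d - 10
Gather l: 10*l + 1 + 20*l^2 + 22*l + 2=20*l^2 + 32*l + 3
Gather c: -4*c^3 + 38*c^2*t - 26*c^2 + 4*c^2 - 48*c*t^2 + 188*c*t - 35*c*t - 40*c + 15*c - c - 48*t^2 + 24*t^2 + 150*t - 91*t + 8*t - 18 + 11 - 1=-4*c^3 + c^2*(38*t - 22) + c*(-48*t^2 + 153*t - 26) - 24*t^2 + 67*t - 8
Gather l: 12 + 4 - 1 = 15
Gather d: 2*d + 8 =2*d + 8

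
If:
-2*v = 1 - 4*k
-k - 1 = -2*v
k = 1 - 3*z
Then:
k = 2/3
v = 5/6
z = 1/9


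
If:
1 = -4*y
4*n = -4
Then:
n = -1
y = -1/4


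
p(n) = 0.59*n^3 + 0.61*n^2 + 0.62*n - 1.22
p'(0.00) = 0.62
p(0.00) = -1.22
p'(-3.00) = 12.89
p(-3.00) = -13.52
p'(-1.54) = 2.94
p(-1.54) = -2.88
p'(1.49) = 6.37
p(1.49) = 3.01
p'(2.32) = 12.98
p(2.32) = 10.87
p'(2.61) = 15.86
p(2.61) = 15.04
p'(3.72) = 29.65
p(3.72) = 39.90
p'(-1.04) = 1.27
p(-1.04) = -1.87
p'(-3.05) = 13.36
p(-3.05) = -14.18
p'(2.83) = 18.25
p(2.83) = 18.79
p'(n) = 1.77*n^2 + 1.22*n + 0.62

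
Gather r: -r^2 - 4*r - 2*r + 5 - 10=-r^2 - 6*r - 5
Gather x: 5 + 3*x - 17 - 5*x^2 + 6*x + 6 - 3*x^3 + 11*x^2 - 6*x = -3*x^3 + 6*x^2 + 3*x - 6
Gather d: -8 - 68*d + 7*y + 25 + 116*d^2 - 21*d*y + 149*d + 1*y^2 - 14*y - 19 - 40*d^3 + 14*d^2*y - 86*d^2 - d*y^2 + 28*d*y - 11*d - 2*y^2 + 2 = -40*d^3 + d^2*(14*y + 30) + d*(-y^2 + 7*y + 70) - y^2 - 7*y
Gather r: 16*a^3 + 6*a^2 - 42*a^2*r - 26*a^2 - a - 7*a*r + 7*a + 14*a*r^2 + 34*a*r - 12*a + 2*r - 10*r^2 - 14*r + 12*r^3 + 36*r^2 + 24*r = 16*a^3 - 20*a^2 - 6*a + 12*r^3 + r^2*(14*a + 26) + r*(-42*a^2 + 27*a + 12)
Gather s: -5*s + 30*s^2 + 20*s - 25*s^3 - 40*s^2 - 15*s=-25*s^3 - 10*s^2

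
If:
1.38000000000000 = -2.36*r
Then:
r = -0.58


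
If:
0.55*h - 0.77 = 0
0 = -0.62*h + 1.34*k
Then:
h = 1.40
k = 0.65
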